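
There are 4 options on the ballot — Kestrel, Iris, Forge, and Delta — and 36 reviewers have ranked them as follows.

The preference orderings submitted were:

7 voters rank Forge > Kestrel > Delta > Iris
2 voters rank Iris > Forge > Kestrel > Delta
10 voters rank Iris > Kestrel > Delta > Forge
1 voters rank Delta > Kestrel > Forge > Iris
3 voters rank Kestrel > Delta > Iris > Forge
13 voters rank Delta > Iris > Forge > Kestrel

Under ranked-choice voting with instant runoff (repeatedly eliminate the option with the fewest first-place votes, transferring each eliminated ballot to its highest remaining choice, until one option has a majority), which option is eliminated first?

Kestrel

Round 1: Delta 14, Iris 12, Forge 7, Kestrel 3. Kestrel has the fewest and is eliminated.
Round 2: Delta 17, Iris 12, Forge 7. Forge has the fewest and is eliminated.
Round 3: Delta 24, Iris 12. Delta has a majority.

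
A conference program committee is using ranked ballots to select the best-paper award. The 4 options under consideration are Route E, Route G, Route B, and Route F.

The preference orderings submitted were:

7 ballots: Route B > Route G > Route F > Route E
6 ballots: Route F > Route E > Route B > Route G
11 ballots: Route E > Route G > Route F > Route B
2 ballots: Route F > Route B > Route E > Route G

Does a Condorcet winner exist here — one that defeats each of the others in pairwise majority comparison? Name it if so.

There is no Condorcet winner

Head-to-head results (26 voters total):
Route E vs Route G: Route E wins 19–7.
Route E vs Route B: Route E wins 17–9.
Route E vs Route F: Route F wins 15–11.
Route G vs Route B: Route B wins 15–11.
Route G vs Route F: Route G wins 18–8.
Route B vs Route F: Route F wins 19–7.
No candidate beats all others: Route E beats Route G beats Route F beats Route E, a majority cycle.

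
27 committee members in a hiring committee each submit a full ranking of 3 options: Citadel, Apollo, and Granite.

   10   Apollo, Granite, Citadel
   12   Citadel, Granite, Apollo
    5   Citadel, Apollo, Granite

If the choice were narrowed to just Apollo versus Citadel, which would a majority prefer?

Ballots ranking Apollo above Citadel: 10.
Ballots ranking Citadel above Apollo: 12+5 = 17.
Citadel wins the head-to-head, 17–10.

Citadel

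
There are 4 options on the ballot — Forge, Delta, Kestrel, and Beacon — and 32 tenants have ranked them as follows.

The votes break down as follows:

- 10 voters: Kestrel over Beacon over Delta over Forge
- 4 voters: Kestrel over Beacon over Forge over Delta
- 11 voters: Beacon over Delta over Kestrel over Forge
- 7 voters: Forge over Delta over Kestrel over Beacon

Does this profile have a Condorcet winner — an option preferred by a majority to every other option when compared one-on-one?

No

Head-to-head results (32 voters total):
Forge vs Delta: Delta wins 21–11.
Forge vs Kestrel: Kestrel wins 25–7.
Forge vs Beacon: Beacon wins 25–7.
Delta vs Kestrel: Delta wins 18–14.
Delta vs Beacon: Beacon wins 25–7.
Kestrel vs Beacon: Kestrel wins 21–11.
No candidate beats all others: Delta beats Kestrel beats Beacon beats Delta, a majority cycle.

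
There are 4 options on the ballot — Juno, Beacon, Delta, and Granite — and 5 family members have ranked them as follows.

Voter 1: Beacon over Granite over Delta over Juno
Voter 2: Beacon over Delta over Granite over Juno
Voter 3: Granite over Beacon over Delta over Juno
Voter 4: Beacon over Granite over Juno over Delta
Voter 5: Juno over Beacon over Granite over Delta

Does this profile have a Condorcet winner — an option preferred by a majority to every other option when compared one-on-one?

Yes

Head-to-head results (5 voters total):
Juno vs Beacon: Beacon wins 4–1.
Juno vs Delta: Delta wins 3–2.
Juno vs Granite: Granite wins 4–1.
Beacon vs Delta: Beacon wins 5–0.
Beacon vs Granite: Beacon wins 4–1.
Delta vs Granite: Granite wins 4–1.
Beacon beats each rival — Juno (4–1), Delta (5–0), Granite (4–1) — so Beacon is the Condorcet winner.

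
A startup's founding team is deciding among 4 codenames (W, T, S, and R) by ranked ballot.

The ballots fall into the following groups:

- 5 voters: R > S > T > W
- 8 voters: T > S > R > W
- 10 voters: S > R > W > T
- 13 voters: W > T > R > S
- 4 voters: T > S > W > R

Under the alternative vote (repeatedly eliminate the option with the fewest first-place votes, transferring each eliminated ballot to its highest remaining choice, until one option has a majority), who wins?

Round 1: W 13, T 12, S 10, R 5. R has the fewest and is eliminated.
Round 2: S 15, W 13, T 12. T has the fewest and is eliminated.
Round 3: S 27, W 13. S has a majority.

S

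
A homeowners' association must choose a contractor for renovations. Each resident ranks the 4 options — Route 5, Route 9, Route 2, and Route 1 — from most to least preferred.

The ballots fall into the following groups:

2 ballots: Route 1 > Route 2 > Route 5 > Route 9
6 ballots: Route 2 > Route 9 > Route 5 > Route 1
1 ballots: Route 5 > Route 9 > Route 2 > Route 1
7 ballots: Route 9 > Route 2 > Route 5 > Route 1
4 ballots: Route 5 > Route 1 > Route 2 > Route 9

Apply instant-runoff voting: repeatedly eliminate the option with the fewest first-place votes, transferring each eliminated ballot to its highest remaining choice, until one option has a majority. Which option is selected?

Route 2

Round 1: Route 9 7, Route 2 6, Route 5 5, Route 1 2. Route 1 has the fewest and is eliminated.
Round 2: Route 2 8, Route 9 7, Route 5 5. Route 5 has the fewest and is eliminated.
Round 3: Route 2 12, Route 9 8. Route 2 has a majority.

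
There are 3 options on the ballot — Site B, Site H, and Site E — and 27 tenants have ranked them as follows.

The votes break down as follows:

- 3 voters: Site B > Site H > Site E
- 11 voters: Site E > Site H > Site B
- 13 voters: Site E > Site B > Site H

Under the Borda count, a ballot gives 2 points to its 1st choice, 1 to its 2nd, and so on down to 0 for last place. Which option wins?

Borda scores:
  Site B: 3·2 + 11·0 + 13·1 = 19
  Site H: 3·1 + 11·1 + 13·0 = 14
  Site E: 3·0 + 11·2 + 13·2 = 48
Site E has the highest total.

Site E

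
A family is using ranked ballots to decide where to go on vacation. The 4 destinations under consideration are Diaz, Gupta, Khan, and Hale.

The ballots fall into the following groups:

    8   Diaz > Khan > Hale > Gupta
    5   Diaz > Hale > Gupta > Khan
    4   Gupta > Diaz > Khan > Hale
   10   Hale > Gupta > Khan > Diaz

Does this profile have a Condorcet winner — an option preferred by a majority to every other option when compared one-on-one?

No

Head-to-head results (27 voters total):
Diaz vs Gupta: Gupta wins 14–13.
Diaz vs Khan: Diaz wins 17–10.
Diaz vs Hale: Diaz wins 17–10.
Gupta vs Khan: Gupta wins 19–8.
Gupta vs Hale: Hale wins 23–4.
Khan vs Hale: Hale wins 15–12.
No candidate beats all others: Diaz beats Hale beats Gupta beats Diaz, a majority cycle.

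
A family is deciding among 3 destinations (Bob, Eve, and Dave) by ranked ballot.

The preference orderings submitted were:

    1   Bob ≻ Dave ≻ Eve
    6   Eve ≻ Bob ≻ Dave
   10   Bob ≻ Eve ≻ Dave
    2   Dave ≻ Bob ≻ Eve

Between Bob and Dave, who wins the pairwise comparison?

Bob

Ballots ranking Bob above Dave: 1+6+10 = 17.
Ballots ranking Dave above Bob: 2.
Bob wins the head-to-head, 17–2.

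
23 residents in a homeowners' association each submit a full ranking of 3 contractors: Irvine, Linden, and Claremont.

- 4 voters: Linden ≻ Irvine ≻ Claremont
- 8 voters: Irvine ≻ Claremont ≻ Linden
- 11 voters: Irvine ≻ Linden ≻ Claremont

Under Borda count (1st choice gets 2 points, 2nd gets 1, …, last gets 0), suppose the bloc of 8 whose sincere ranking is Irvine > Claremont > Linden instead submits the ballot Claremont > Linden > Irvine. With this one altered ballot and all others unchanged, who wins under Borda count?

Linden

Borda totals with the altered ballot: Irvine 26, Linden 27, Claremont 16.
The switch changes the winner from Irvine to Linden.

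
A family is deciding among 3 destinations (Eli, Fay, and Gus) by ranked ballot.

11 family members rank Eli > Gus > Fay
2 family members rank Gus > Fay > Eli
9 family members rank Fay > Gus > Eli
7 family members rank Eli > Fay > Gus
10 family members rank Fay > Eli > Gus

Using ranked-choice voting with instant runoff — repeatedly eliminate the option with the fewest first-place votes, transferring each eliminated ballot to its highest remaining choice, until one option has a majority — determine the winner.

Round 1: Fay 19, Eli 18, Gus 2. Gus has the fewest and is eliminated.
Round 2: Fay 21, Eli 18. Fay has a majority.

Fay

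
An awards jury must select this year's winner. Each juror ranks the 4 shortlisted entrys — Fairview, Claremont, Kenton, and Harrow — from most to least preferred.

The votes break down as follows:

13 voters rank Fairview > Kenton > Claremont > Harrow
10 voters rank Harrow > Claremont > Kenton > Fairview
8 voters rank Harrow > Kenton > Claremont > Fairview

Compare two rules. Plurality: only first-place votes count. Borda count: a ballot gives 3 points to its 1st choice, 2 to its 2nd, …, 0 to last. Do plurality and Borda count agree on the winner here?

Plurality first-place counts: Fairview 13, Claremont 0, Kenton 0, Harrow 18 → Harrow.
Borda totals: Fairview 39, Claremont 41, Kenton 52, Harrow 54 → Harrow.
The two rules agree on Harrow.

Yes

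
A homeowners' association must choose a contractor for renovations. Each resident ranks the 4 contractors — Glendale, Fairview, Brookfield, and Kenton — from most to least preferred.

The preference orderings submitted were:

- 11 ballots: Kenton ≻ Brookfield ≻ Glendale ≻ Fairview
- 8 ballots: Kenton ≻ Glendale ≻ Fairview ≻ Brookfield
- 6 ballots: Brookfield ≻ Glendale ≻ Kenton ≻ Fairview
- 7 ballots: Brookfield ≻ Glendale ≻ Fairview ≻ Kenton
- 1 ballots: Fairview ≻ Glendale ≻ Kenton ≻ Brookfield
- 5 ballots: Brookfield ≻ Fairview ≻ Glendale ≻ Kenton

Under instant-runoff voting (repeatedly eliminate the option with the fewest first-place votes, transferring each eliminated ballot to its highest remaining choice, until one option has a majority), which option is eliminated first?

Glendale

Round 1: Kenton 19, Brookfield 18, Fairview 1, Glendale 0. Glendale has the fewest and is eliminated.
Round 2: Kenton 19, Brookfield 18, Fairview 1. Fairview has the fewest and is eliminated.
Round 3: Kenton 20, Brookfield 18. Kenton has a majority.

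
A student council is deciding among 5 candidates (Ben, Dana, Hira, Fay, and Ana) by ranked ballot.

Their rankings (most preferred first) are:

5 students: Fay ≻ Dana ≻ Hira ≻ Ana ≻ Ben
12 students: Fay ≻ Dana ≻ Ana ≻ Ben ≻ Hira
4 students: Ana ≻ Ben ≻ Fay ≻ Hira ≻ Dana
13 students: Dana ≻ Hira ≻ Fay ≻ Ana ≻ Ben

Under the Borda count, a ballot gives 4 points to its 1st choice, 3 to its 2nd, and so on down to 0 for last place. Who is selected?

Borda scores:
  Ben: 5·0 + 12·1 + 4·3 + 13·0 = 24
  Dana: 5·3 + 12·3 + 4·0 + 13·4 = 103
  Hira: 5·2 + 12·0 + 4·1 + 13·3 = 53
  Fay: 5·4 + 12·4 + 4·2 + 13·2 = 102
  Ana: 5·1 + 12·2 + 4·4 + 13·1 = 58
Dana has the highest total.

Dana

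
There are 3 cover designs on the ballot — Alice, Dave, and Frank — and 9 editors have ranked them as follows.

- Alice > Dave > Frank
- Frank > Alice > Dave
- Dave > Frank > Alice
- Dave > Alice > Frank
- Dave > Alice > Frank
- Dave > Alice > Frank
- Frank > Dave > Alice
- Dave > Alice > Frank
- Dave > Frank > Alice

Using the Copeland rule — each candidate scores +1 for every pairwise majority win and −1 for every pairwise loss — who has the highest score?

Pairwise results:
  Alice vs Dave: Dave wins 7–2.
  Alice vs Frank: Alice wins 5–4.
  Dave vs Frank: Dave wins 7–2.
Copeland scores (wins − losses):
  Alice: 1 − 1 = 0
  Dave: 2 − 0 = 2
  Frank: 0 − 2 = -2
Dave has the best Copeland score.

Dave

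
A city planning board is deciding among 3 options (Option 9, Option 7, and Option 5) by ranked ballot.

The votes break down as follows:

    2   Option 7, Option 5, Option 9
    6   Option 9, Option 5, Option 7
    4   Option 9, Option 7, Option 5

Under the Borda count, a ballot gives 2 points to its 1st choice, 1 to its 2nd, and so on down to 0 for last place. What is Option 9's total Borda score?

Borda scores:
  Option 9: 2·0 + 6·2 + 4·2 = 20
  Option 7: 2·2 + 6·0 + 4·1 = 8
  Option 5: 2·1 + 6·1 + 4·0 = 8

20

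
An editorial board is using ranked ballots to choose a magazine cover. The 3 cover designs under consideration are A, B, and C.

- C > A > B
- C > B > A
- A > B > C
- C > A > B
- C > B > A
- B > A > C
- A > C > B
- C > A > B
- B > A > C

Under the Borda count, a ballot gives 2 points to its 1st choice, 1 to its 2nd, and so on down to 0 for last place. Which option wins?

Borda scores:
  A: 1 + 0 + 2 + 1 + 0 + 1 + 2 + 1 + 1 = 9
  B: 0 + 1 + 1 + 0 + 1 + 2 + 0 + 0 + 2 = 7
  C: 2 + 2 + 0 + 2 + 2 + 0 + 1 + 2 + 0 = 11
C has the highest total.

C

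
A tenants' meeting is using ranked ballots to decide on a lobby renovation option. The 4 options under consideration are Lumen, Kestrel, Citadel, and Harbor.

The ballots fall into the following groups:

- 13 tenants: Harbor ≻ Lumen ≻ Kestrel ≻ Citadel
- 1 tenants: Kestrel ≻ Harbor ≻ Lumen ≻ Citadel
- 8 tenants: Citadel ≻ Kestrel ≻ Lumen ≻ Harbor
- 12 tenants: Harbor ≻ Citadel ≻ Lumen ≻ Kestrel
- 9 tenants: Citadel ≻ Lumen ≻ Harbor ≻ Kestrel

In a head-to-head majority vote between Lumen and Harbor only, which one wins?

Ballots ranking Lumen above Harbor: 8+9 = 17.
Ballots ranking Harbor above Lumen: 13+1+12 = 26.
Harbor wins the head-to-head, 26–17.

Harbor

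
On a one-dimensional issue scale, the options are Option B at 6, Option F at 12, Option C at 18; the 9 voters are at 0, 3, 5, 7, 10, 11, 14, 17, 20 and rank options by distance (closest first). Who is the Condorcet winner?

Option F

With single-peaked preferences on a line, the Condorcet winner is the candidate closest to the median voter.
The median voter (position 10) is closest to Option F at 12.
Check: Option F vs Option B — voters closer to Option F: 5 of 9.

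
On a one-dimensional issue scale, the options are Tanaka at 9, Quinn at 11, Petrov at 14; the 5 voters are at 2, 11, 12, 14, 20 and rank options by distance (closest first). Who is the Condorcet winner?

With single-peaked preferences on a line, the Condorcet winner is the candidate closest to the median voter.
The median voter (position 12) is closest to Quinn at 11.
Check: Quinn vs Petrov — voters closer to Quinn: 3 of 5.

Quinn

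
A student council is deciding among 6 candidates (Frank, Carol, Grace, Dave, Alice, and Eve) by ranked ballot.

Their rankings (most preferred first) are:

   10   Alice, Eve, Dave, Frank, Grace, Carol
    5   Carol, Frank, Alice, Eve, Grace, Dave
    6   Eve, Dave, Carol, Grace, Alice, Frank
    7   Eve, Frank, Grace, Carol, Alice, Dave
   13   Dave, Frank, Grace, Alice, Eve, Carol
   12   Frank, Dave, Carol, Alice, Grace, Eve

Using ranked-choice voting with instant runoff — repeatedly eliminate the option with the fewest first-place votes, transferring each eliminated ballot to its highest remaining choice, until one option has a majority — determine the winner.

Round 1: Dave 13, Eve 13, Frank 12, Alice 10, Carol 5, Grace 0. Grace has the fewest and is eliminated.
Round 2: Dave 13, Eve 13, Frank 12, Alice 10, Carol 5. Carol has the fewest and is eliminated.
Round 3: Frank 17, Dave 13, Eve 13, Alice 10. Alice has the fewest and is eliminated.
Round 4: Eve 23, Frank 17, Dave 13. Dave has the fewest and is eliminated.
Round 5: Frank 30, Eve 23. Frank has a majority.

Frank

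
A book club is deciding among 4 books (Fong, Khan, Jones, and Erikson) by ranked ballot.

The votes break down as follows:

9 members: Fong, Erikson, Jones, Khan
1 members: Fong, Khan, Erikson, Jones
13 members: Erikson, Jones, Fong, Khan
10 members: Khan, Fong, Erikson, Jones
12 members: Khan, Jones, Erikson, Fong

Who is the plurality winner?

Khan

First-place vote totals:
  Fong: 10
  Khan: 22
  Jones: 0
  Erikson: 13
Khan has the most first-place votes.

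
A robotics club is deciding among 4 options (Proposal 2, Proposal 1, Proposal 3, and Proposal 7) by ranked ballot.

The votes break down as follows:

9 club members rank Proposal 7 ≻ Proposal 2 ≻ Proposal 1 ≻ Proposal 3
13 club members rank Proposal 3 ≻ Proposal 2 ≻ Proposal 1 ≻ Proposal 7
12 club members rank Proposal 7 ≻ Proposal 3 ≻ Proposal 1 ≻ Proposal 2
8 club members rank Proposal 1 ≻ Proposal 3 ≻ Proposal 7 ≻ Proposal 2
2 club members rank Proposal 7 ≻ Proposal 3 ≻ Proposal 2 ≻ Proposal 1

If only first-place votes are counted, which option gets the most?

First-place vote totals:
  Proposal 2: 0
  Proposal 1: 8
  Proposal 3: 13
  Proposal 7: 23
Proposal 7 has the most first-place votes.

Proposal 7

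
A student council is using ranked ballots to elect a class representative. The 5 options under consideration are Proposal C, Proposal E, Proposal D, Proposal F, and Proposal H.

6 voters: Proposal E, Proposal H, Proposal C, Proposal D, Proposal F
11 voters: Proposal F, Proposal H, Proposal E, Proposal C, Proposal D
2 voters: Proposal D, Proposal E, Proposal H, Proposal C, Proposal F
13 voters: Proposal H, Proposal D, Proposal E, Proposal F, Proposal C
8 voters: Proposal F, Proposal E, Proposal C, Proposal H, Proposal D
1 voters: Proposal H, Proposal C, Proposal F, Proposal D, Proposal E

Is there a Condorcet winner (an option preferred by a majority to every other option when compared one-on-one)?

Head-to-head results (41 voters total):
Proposal C vs Proposal E: Proposal E wins 40–1.
Proposal C vs Proposal D: Proposal C wins 26–15.
Proposal C vs Proposal F: Proposal F wins 32–9.
Proposal C vs Proposal H: Proposal H wins 33–8.
Proposal E vs Proposal D: Proposal E wins 25–16.
Proposal E vs Proposal F: Proposal E wins 21–20.
Proposal E vs Proposal H: Proposal H wins 25–16.
Proposal D vs Proposal F: Proposal D wins 21–20.
Proposal D vs Proposal H: Proposal H wins 39–2.
Proposal F vs Proposal H: Proposal H wins 22–19.
Proposal H beats each rival — Proposal C (33–8), Proposal E (25–16), Proposal D (39–2), Proposal F (22–19) — so Proposal H is the Condorcet winner.

Yes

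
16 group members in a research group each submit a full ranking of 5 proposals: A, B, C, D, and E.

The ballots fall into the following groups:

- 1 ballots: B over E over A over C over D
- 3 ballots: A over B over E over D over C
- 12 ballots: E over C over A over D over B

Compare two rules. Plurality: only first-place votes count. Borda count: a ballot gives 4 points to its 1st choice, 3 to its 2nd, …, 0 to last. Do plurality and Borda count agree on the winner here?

Plurality first-place counts: A 3, B 1, C 0, D 0, E 12 → E.
Borda totals: A 38, B 13, C 37, D 15, E 57 → E.
The two rules agree on E.

Yes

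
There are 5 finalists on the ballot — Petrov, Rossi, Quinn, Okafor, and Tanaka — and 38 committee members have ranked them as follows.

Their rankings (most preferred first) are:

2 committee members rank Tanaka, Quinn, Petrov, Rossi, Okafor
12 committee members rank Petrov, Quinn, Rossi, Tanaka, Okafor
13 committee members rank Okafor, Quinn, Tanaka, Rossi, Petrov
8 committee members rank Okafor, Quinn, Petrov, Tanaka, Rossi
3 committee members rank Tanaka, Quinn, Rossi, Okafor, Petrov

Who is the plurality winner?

First-place vote totals:
  Petrov: 12
  Rossi: 0
  Quinn: 0
  Okafor: 21
  Tanaka: 5
Okafor has the most first-place votes.

Okafor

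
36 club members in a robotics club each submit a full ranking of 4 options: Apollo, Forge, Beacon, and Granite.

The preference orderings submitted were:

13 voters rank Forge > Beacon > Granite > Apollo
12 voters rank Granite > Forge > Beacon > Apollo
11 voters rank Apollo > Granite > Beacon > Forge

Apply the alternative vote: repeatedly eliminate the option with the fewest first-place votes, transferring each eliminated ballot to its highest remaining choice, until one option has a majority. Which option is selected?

Round 1: Forge 13, Granite 12, Apollo 11, Beacon 0. Beacon has the fewest and is eliminated.
Round 2: Forge 13, Granite 12, Apollo 11. Apollo has the fewest and is eliminated.
Round 3: Granite 23, Forge 13. Granite has a majority.

Granite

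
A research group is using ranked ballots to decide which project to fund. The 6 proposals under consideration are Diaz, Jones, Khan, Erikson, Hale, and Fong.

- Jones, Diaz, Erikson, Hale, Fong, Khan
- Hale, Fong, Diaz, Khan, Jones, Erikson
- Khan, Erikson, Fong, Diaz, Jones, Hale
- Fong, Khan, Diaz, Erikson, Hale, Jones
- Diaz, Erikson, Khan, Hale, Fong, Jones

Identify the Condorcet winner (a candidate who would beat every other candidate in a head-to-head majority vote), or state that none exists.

Head-to-head results (5 voters total):
Diaz vs Jones: Diaz wins 4–1.
Diaz vs Khan: Diaz wins 3–2.
Diaz vs Erikson: Diaz wins 4–1.
Diaz vs Hale: Diaz wins 4–1.
Diaz vs Fong: Fong wins 3–2.
Jones vs Khan: Khan wins 4–1.
Jones vs Erikson: Erikson wins 3–2.
Jones vs Hale: Hale wins 3–2.
Jones vs Fong: Fong wins 4–1.
Khan vs Erikson: Khan wins 3–2.
Khan vs Hale: Khan wins 3–2.
Khan vs Fong: Fong wins 3–2.
Erikson vs Hale: Erikson wins 4–1.
Erikson vs Fong: Erikson wins 3–2.
Hale vs Fong: Hale wins 3–2.
No candidate beats all others: Diaz beats Erikson beats Fong beats Diaz, a majority cycle.

No Condorcet winner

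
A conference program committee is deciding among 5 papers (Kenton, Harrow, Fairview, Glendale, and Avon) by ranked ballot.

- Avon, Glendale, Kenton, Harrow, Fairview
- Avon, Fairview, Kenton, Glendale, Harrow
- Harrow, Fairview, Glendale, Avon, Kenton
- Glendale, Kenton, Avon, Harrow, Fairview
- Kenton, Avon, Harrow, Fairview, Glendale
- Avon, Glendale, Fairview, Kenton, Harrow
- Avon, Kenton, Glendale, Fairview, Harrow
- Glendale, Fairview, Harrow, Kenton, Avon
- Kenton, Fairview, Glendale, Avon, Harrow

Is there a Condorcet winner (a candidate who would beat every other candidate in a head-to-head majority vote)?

Yes

Head-to-head results (9 voters total):
Kenton vs Harrow: Kenton wins 7–2.
Kenton vs Fairview: Kenton wins 5–4.
Kenton vs Glendale: Glendale wins 5–4.
Kenton vs Avon: Avon wins 5–4.
Harrow vs Fairview: Fairview wins 5–4.
Harrow vs Glendale: Glendale wins 7–2.
Harrow vs Avon: Avon wins 7–2.
Fairview vs Glendale: Glendale wins 5–4.
Fairview vs Avon: Avon wins 6–3.
Glendale vs Avon: Avon wins 5–4.
Avon beats each rival — Kenton (5–4), Harrow (7–2), Fairview (6–3), Glendale (5–4) — so Avon is the Condorcet winner.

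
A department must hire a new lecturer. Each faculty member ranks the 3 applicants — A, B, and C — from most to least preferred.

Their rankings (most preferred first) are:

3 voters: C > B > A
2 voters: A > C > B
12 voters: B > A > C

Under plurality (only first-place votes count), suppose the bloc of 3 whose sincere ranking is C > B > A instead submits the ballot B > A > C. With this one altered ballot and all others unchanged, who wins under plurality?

First-place totals with the altered ballot: A 2, B 15, C 0.
The winner is unchanged: still B.

B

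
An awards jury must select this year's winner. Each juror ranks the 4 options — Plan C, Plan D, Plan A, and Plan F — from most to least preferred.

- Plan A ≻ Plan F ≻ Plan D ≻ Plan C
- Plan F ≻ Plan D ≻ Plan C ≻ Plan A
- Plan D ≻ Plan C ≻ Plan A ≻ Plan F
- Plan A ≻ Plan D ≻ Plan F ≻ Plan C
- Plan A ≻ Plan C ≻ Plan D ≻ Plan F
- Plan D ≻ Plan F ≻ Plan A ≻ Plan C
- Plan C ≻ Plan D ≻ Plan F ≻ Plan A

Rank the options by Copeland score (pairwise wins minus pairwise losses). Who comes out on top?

Pairwise results:
  Plan C vs Plan D: Plan D wins 5–2.
  Plan C vs Plan A: Plan A wins 4–3.
  Plan C vs Plan F: Plan F wins 4–3.
  Plan D vs Plan A: Plan D wins 4–3.
  Plan D vs Plan F: Plan D wins 5–2.
  Plan A vs Plan F: Plan A wins 4–3.
Copeland scores (wins − losses):
  Plan C: 0 − 3 = -3
  Plan D: 3 − 0 = 3
  Plan A: 2 − 1 = 1
  Plan F: 1 − 2 = -1
Plan D has the best Copeland score.

Plan D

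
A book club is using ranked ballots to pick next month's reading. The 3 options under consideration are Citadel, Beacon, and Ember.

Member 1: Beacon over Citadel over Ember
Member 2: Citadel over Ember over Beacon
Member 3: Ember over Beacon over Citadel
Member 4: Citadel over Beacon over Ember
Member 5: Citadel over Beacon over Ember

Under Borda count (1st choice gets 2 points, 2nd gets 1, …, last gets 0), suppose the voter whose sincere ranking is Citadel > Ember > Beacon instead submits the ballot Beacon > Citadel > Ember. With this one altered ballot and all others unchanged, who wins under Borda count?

Borda totals with the altered ballot: Citadel 6, Beacon 7, Ember 2.
The switch changes the winner from Citadel to Beacon.

Beacon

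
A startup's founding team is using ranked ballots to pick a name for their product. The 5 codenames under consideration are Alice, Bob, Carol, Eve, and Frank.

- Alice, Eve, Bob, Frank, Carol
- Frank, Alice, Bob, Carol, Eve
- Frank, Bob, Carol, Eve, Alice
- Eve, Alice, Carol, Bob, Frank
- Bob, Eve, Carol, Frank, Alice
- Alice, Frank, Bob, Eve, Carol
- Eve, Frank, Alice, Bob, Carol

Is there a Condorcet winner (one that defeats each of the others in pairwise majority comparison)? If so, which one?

Head-to-head results (7 voters total):
Alice vs Bob: Alice wins 5–2.
Alice vs Carol: Alice wins 5–2.
Alice vs Eve: Eve wins 4–3.
Alice vs Frank: Frank wins 4–3.
Bob vs Carol: Bob wins 6–1.
Bob vs Eve: Bob wins 4–3.
Bob vs Frank: Frank wins 4–3.
Carol vs Eve: Eve wins 5–2.
Carol vs Frank: Frank wins 5–2.
Eve vs Frank: Eve wins 4–3.
No candidate beats all others: Alice beats Bob beats Eve beats Alice, a majority cycle.

There is no Condorcet winner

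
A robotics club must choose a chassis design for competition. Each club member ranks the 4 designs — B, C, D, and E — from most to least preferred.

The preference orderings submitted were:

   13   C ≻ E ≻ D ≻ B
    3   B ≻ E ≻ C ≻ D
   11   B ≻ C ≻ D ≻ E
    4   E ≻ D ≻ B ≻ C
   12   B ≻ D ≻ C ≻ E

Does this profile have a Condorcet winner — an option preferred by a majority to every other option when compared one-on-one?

Head-to-head results (43 voters total):
B vs C: B wins 30–13.
B vs D: B wins 26–17.
B vs E: B wins 26–17.
C vs D: C wins 27–16.
C vs E: C wins 36–7.
D vs E: D wins 23–20.
B beats each rival — C (30–13), D (26–17), E (26–17) — so B is the Condorcet winner.

Yes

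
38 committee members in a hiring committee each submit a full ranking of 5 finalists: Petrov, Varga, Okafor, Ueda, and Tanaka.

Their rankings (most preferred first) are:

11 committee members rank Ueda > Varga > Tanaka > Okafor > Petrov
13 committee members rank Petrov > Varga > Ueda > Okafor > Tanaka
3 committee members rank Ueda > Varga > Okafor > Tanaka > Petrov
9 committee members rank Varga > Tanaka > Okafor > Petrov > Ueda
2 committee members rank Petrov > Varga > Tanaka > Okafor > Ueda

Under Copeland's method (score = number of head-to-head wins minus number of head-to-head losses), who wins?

Pairwise results:
  Petrov vs Varga: Varga wins 23–15.
  Petrov vs Okafor: Okafor wins 23–15.
  Petrov vs Ueda: Petrov wins 24–14.
  Petrov vs Tanaka: Tanaka wins 23–15.
  Varga vs Okafor: Varga wins 38–0.
  Varga vs Ueda: Varga wins 24–14.
  Varga vs Tanaka: Varga wins 38–0.
  Okafor vs Ueda: Ueda wins 27–11.
  Okafor vs Tanaka: Tanaka wins 22–16.
  Ueda vs Tanaka: Ueda wins 27–11.
Copeland scores (wins − losses):
  Petrov: 1 − 3 = -2
  Varga: 4 − 0 = 4
  Okafor: 1 − 3 = -2
  Ueda: 2 − 2 = 0
  Tanaka: 2 − 2 = 0
Varga has the best Copeland score.

Varga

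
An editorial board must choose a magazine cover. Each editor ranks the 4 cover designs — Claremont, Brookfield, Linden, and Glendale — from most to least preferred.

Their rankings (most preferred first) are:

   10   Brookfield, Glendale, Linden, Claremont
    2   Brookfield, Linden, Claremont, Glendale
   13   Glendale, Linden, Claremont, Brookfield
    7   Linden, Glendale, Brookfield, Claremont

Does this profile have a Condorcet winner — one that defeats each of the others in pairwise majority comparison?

Yes

Head-to-head results (32 voters total):
Claremont vs Brookfield: Brookfield wins 19–13.
Claremont vs Linden: Linden wins 32–0.
Claremont vs Glendale: Glendale wins 30–2.
Brookfield vs Linden: Linden wins 20–12.
Brookfield vs Glendale: Glendale wins 20–12.
Linden vs Glendale: Glendale wins 23–9.
Glendale beats each rival — Claremont (30–2), Brookfield (20–12), Linden (23–9) — so Glendale is the Condorcet winner.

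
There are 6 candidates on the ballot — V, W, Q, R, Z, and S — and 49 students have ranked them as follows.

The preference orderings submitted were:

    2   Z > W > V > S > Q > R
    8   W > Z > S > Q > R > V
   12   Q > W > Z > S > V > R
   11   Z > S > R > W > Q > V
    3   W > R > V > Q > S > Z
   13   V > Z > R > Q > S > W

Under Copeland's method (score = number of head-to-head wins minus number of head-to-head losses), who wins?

Z

Pairwise results:
  V vs W: W wins 36–13.
  V vs Q: Q wins 31–18.
  V vs R: V wins 27–22.
  V vs Z: Z wins 33–16.
  V vs S: S wins 31–18.
  W vs Q: Q wins 25–24.
  W vs R: W wins 25–24.
  W vs Z: Z wins 26–23.
  W vs S: W wins 25–24.
  Q vs R: R wins 27–22.
  Q vs Z: Z wins 34–15.
  Q vs S: Q wins 28–21.
  R vs Z: Z wins 46–3.
  R vs S: S wins 33–16.
  Z vs S: Z wins 46–3.
Copeland scores (wins − losses):
  V: 1 − 4 = -3
  W: 3 − 2 = 1
  Q: 3 − 2 = 1
  R: 1 − 4 = -3
  Z: 5 − 0 = 5
  S: 2 − 3 = -1
Z has the best Copeland score.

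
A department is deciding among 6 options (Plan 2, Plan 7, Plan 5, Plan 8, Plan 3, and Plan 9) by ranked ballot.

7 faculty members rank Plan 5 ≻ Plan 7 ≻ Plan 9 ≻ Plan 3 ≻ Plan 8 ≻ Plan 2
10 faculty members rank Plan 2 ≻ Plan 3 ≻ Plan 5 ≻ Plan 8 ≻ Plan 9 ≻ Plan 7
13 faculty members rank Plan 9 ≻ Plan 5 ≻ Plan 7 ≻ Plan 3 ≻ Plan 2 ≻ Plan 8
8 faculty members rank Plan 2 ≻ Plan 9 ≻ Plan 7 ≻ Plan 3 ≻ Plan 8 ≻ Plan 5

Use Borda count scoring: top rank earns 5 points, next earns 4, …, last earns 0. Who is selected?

Plan 9

Borda scores:
  Plan 2: 7·0 + 10·5 + 13·1 + 8·5 = 103
  Plan 7: 7·4 + 10·0 + 13·3 + 8·3 = 91
  Plan 5: 7·5 + 10·3 + 13·4 + 8·0 = 117
  Plan 8: 7·1 + 10·2 + 13·0 + 8·1 = 35
  Plan 3: 7·2 + 10·4 + 13·2 + 8·2 = 96
  Plan 9: 7·3 + 10·1 + 13·5 + 8·4 = 128
Plan 9 has the highest total.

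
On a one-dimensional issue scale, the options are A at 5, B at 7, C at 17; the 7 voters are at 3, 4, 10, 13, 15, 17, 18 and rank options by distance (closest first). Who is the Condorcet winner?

With single-peaked preferences on a line, the Condorcet winner is the candidate closest to the median voter.
The median voter (position 13) is closest to C at 17.
Check: C vs A — voters closer to C: 4 of 7.

C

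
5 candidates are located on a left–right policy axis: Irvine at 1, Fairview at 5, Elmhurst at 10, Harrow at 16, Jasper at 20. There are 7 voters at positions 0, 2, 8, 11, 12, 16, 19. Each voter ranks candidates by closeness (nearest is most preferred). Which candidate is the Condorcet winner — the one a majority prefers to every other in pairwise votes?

With single-peaked preferences on a line, the Condorcet winner is the candidate closest to the median voter.
The median voter (position 11) is closest to Elmhurst at 10.
Check: Elmhurst vs Fairview — voters closer to Elmhurst: 5 of 7.

Elmhurst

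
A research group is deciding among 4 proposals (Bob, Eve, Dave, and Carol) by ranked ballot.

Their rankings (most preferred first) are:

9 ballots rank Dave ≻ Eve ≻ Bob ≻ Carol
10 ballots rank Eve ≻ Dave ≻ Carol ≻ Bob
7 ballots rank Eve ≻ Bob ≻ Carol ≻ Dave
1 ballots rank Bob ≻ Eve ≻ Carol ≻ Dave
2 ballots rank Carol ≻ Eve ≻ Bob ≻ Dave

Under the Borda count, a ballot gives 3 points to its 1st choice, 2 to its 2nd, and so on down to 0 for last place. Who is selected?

Eve

Borda scores:
  Bob: 9·1 + 10·0 + 7·2 + 3 + 2·1 = 28
  Eve: 9·2 + 10·3 + 7·3 + 2 + 2·2 = 75
  Dave: 9·3 + 10·2 + 7·0 + 0 + 2·0 = 47
  Carol: 9·0 + 10·1 + 7·1 + 1 + 2·3 = 24
Eve has the highest total.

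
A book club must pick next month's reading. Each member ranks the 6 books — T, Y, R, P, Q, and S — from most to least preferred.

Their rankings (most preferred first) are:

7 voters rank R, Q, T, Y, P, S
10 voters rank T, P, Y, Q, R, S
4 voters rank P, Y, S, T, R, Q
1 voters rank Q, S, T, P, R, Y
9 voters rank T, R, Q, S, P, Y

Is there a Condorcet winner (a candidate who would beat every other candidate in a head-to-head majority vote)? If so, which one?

Head-to-head results (31 voters total):
T vs Y: T wins 27–4.
T vs R: T wins 24–7.
T vs P: T wins 27–4.
T vs Q: T wins 23–8.
T vs S: T wins 26–5.
Y vs R: R wins 17–14.
Y vs P: P wins 24–7.
Y vs Q: Q wins 17–14.
Y vs S: Y wins 21–10.
R vs P: R wins 16–15.
R vs Q: R wins 20–11.
R vs S: R wins 26–5.
P vs Q: Q wins 17–14.
P vs S: P wins 21–10.
Q vs S: Q wins 27–4.
T beats each rival — Y (27–4), R (24–7), P (27–4), Q (23–8), S (26–5) — so T is the Condorcet winner.

T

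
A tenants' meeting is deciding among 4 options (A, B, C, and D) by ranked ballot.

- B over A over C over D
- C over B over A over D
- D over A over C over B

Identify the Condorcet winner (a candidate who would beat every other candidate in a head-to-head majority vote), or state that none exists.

Head-to-head results (3 voters total):
A vs B: B wins 2–1.
A vs C: A wins 2–1.
A vs D: A wins 2–1.
B vs C: C wins 2–1.
B vs D: B wins 2–1.
C vs D: C wins 2–1.
No candidate beats all others: A beats C beats B beats A, a majority cycle.

None — there is no Condorcet winner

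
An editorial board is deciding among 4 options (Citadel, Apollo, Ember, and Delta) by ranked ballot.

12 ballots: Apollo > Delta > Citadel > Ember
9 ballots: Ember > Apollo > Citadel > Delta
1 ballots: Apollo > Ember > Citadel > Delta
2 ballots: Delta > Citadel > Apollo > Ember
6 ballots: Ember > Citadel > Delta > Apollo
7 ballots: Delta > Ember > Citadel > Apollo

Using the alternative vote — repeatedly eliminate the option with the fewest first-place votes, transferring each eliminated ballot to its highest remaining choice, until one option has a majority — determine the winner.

Ember

Round 1: Ember 15, Apollo 13, Delta 9, Citadel 0. Citadel has the fewest and is eliminated.
Round 2: Ember 15, Apollo 13, Delta 9. Delta has the fewest and is eliminated.
Round 3: Ember 22, Apollo 15. Ember has a majority.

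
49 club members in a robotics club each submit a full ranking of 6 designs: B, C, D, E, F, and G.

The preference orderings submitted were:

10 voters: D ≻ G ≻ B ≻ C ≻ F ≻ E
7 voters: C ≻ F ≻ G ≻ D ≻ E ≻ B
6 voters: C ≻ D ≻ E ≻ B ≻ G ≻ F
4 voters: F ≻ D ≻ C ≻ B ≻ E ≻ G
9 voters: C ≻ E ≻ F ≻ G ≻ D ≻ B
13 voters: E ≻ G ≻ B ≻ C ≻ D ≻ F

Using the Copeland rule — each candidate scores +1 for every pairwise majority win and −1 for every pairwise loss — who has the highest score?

C

Pairwise results:
  B vs C: C wins 26–23.
  B vs D: D wins 36–13.
  B vs E: E wins 35–14.
  B vs F: B wins 29–20.
  B vs G: G wins 39–10.
  C vs D: C wins 35–14.
  C vs E: C wins 36–13.
  C vs F: C wins 45–4.
  C vs G: C wins 26–23.
  D vs E: D wins 27–22.
  D vs F: D wins 29–20.
  D vs G: G wins 29–20.
  E vs F: E wins 28–21.
  E vs G: E wins 32–17.
  F vs G: G wins 29–20.
Copeland scores (wins − losses):
  B: 1 − 4 = -3
  C: 5 − 0 = 5
  D: 3 − 2 = 1
  E: 3 − 2 = 1
  F: 0 − 5 = -5
  G: 3 − 2 = 1
C has the best Copeland score.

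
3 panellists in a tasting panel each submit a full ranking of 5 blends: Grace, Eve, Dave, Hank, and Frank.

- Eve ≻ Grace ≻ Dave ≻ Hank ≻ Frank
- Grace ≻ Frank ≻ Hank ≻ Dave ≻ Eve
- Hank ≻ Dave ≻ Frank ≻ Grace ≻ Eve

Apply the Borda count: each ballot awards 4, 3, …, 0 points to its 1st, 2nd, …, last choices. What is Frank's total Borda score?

Borda scores:
  Grace: 3 + 4 + 1 = 8
  Eve: 4 + 0 + 0 = 4
  Dave: 2 + 1 + 3 = 6
  Hank: 1 + 2 + 4 = 7
  Frank: 0 + 3 + 2 = 5

5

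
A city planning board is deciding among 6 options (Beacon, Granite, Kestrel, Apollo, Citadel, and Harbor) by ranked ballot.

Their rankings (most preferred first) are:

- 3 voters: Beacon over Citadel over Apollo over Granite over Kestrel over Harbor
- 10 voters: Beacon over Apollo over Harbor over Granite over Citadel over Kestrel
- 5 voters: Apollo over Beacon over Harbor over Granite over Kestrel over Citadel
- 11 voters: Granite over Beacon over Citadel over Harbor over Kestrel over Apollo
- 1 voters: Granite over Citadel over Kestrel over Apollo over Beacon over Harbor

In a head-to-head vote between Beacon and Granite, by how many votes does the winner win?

Ballots ranking Beacon above Granite: 3+10+5 = 18.
Ballots ranking Granite above Beacon: 11+1 = 12.
Beacon wins 18–12, a margin of 6.

6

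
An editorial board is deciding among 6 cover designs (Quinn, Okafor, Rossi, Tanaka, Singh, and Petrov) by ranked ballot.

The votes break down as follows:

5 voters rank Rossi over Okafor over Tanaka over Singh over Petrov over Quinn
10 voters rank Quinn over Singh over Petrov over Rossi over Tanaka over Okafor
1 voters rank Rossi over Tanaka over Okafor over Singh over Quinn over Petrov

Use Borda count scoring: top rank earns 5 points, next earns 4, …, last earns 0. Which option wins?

Borda scores:
  Quinn: 5·0 + 10·5 + 1 = 51
  Okafor: 5·4 + 10·0 + 3 = 23
  Rossi: 5·5 + 10·2 + 5 = 50
  Tanaka: 5·3 + 10·1 + 4 = 29
  Singh: 5·2 + 10·4 + 2 = 52
  Petrov: 5·1 + 10·3 + 0 = 35
Singh has the highest total.

Singh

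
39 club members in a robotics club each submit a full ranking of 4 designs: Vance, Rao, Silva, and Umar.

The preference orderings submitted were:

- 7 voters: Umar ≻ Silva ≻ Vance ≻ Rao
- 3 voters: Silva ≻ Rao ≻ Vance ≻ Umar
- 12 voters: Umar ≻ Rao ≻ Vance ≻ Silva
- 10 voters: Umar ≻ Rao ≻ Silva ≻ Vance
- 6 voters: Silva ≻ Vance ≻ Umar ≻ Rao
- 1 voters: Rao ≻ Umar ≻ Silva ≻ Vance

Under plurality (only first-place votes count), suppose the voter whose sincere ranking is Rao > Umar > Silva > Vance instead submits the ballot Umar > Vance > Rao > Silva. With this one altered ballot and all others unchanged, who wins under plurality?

Umar

First-place totals with the altered ballot: Vance 0, Rao 0, Silva 9, Umar 30.
The winner is unchanged: still Umar.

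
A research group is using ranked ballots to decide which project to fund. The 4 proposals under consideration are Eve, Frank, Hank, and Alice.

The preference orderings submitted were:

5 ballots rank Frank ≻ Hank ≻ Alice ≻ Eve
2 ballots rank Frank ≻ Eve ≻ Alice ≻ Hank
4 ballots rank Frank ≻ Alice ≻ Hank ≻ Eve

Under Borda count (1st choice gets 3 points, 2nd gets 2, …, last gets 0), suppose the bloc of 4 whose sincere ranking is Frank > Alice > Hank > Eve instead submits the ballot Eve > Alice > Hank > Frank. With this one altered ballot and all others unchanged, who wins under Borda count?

Borda totals with the altered ballot: Eve 16, Frank 21, Hank 14, Alice 15.
The winner is unchanged: still Frank.

Frank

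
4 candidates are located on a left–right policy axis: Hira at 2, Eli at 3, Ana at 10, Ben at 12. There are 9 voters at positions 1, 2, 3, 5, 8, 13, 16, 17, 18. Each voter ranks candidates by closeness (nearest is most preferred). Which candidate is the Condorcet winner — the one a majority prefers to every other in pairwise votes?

Ana

With single-peaked preferences on a line, the Condorcet winner is the candidate closest to the median voter.
The median voter (position 8) is closest to Ana at 10.
Check: Ana vs Eli — voters closer to Ana: 5 of 9.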